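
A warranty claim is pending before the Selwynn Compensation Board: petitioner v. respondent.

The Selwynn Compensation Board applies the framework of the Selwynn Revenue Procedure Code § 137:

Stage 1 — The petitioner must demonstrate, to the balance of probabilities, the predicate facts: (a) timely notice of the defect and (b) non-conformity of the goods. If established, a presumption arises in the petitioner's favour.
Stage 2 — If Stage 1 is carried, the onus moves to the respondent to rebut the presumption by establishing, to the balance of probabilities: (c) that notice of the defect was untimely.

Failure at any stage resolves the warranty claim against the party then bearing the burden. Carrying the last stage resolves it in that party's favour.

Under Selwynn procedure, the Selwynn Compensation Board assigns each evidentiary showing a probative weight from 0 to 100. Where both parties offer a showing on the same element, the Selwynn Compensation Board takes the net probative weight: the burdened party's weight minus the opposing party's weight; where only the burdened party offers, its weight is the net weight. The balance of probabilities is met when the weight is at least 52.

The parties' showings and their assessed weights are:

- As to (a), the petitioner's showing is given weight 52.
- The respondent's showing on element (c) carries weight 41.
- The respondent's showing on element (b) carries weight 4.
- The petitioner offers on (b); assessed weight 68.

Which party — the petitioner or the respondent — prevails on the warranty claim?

At Stage 1 the petitioner must meet the balance of probabilities (weight is at least 52): on (a) the weight is 52, ≥ 52, so (a) meets the standard; on (b) the weight is 68 less the opposing 4 gives net 64, which does reach 52, so (b) meets the standard.
  Stage 1 is satisfied; the onus moves to the respondent.
At Stage 2 the respondent must meet the balance of probabilities (weight is at least 52): on (c) the weight is 41, which does not reach 52, so (c) does not meet the standard.
  Not every element is met, so the respondent fails to carry Stage 2.
The analysis ends at Stage 2; the petitioner prevails.

petitioner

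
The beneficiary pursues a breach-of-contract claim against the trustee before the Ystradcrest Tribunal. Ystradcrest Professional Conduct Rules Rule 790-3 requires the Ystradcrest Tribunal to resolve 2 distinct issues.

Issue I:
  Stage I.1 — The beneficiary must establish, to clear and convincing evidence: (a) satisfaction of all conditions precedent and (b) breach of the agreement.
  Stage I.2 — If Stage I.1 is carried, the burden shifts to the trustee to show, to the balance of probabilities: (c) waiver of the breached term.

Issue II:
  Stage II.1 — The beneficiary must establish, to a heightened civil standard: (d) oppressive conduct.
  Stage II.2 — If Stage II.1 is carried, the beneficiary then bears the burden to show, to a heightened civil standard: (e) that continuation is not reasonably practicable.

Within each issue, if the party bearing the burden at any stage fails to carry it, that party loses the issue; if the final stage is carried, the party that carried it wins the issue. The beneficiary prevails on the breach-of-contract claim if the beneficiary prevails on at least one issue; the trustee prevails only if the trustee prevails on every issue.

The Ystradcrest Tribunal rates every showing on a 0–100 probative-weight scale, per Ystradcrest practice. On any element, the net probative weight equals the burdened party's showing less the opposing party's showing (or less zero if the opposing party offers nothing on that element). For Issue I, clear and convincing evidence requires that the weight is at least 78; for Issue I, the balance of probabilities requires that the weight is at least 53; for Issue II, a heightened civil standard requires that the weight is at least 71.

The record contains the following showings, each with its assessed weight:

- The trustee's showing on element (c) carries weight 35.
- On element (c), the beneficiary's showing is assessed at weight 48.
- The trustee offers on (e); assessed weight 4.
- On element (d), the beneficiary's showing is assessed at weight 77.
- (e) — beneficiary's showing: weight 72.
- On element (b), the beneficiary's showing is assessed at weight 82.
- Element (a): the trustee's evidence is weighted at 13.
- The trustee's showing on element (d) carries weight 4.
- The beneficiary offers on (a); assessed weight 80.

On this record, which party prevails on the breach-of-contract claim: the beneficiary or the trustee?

— Issue I —
Stage I.1 — burden on beneficiary; standard: clear and convincing evidence (weight is at least 78).
    (a): 80 − 13 = 67 < 78 [not met]
    (b): 82 ≥ 78 [met]
  Not every element is met, so the beneficiary fails to carry Stage I.1.
So the trustee prevails on this issue.
— Issue II —
Stage II.1 — burden on beneficiary; standard: a heightened civil standard (weight is at least 71).
    (d): 77 − 4 = 73 ≥ 71 [met]
  Stage II.1 carried; the burden remains with the beneficiary.
Stage II.2 — burden on beneficiary; standard: a heightened civil standard (weight is at least 71).
    (e): 72 − 4 = 68 < 71 [not met]
  Stage II.2 not carried; the beneficiary fails its burden.
The analysis ends at Stage II.2; the trustee prevails on this issue.
Per-issue: Issue I → trustee; Issue II → trustee. The beneficiary must prevail on at least one issue; overall, the trustee prevails.

trustee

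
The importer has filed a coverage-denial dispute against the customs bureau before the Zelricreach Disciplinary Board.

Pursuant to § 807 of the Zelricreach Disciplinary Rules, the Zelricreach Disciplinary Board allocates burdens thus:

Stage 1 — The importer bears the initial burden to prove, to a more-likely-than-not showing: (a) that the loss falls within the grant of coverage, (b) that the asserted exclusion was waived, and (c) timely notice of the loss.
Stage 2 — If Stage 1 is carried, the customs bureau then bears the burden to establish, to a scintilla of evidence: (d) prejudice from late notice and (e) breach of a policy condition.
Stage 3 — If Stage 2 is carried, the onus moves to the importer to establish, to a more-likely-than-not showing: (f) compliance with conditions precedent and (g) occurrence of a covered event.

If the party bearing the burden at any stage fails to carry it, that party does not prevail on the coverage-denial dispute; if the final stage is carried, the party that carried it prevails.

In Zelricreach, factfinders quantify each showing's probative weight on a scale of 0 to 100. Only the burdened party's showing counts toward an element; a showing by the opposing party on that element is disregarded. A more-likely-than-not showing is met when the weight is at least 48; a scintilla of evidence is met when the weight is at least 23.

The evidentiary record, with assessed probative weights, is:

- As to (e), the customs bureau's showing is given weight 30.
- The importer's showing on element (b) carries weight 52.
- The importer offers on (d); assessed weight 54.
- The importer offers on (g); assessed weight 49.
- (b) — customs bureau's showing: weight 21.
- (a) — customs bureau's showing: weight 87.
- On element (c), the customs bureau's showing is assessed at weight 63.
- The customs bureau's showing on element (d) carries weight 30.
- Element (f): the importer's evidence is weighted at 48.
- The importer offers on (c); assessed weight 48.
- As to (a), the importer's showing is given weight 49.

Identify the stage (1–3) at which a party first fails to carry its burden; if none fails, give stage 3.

At Stage 1 the importer must meet a more-likely-than-not showing (weight is at least 48): on (a) the weight is 49 (the customs bureau's 87 is given no effect), which does reach 48, so (a) meets the standard; on (b) the weight is 52 (the customs bureau's 21 is given no effect), which does reach 48, so (b) meets the standard; on (c) the weight is 48 (the customs bureau's 63 is given no effect), ≥ 48, so (c) meets the standard.
  All elements met. The burden passes to the customs bureau.
At Stage 2 the customs bureau must meet a scintilla of evidence (weight is at least 23): on (d) the weight is 30 (the importer's 54 is given no effect), ≥ 23, so (d) meets the standard; on (e) the weight is 30, which does reach 23, so (e) meets the standard.
  All elements met. The burden passes to the importer.
At Stage 3 the importer must meet a more-likely-than-not showing (weight is at least 48): on (f) the weight is 48, which does reach 48, so (f) meets the standard; on (g) the weight is 49, ≥ 48, so (g) meets the standard.
  Stage 3 carried; the final stage is satisfied.
All stages carried — the importer prevails.

stage 3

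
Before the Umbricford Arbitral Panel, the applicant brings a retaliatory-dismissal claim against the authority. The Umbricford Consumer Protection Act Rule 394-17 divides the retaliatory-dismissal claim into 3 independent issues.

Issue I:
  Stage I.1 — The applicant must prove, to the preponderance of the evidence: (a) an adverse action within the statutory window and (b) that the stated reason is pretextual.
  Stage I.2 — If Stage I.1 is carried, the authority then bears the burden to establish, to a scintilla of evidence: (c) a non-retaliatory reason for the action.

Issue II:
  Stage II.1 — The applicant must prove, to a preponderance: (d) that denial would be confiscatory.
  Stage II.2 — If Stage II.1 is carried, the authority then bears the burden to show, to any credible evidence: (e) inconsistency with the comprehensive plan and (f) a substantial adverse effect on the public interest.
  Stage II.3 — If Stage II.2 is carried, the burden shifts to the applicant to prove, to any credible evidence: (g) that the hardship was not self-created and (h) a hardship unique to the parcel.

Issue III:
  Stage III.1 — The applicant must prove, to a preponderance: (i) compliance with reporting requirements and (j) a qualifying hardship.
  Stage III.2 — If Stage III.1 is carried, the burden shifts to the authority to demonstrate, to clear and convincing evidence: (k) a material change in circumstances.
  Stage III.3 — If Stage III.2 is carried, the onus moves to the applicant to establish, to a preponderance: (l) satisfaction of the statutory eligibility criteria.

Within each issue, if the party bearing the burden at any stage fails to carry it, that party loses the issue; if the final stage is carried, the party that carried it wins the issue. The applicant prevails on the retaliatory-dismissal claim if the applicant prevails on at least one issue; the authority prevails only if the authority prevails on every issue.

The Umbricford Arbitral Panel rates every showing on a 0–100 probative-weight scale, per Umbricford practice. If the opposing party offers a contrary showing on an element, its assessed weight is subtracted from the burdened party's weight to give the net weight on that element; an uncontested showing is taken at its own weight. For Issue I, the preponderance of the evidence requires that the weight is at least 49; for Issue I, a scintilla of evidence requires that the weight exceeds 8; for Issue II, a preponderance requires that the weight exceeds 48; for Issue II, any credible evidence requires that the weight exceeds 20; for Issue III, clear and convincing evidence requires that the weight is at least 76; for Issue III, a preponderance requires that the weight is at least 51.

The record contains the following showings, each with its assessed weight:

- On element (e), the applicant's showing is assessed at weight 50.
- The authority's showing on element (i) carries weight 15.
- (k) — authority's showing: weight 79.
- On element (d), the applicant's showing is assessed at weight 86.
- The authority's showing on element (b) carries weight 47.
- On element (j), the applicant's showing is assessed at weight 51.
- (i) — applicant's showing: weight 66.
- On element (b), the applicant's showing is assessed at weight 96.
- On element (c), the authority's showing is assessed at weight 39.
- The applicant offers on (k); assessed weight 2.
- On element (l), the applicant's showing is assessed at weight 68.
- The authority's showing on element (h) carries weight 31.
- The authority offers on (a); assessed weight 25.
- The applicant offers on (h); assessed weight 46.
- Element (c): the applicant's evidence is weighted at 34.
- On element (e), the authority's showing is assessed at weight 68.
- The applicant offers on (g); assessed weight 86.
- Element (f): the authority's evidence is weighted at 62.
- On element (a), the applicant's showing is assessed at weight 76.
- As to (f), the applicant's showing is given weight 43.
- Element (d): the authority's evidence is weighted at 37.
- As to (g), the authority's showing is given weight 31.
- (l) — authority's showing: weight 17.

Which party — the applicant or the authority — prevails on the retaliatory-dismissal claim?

applicant

— Issue I —
Stage I.1 (applicant, the preponderance of the evidence, weight is at least 49): (a) net 76−25=51 ≥ 49 — meets; (b) net 96−47=49 ≥ 49 — meets.
  All elements met. The burden passes to the authority.
Stage I.2 (authority, a scintilla of evidence, weight exceeds 8): (c) net 39−34=5 ≤ 8 — fails.
  Stage I.2 not carried; the authority fails its burden.
The analysis ends at Stage I.2; the applicant prevails on this issue.
— Issue II —
At Stage II.1 the applicant must meet a preponderance (weight exceeds 48): on (d) the weight is 86 less the opposing 37 gives net 49, which does exceed 48, so (d) meets the standard.
  Stage II.1 carried; the burden shifts to the authority.
At Stage II.2 the authority must meet any credible evidence (weight exceeds 20): on (e) the weight is 68 less the opposing 50 gives net 18, which does not exceed 20, so (e) does not meet the standard; on (f) the weight is 62 less the opposing 43 gives net 19, ≤ 20, so (f) does not meet the standard.
  The authority does not carry Stage II.2.
The analysis ends at Stage II.2; the applicant prevails on this issue.
— Issue III —
Stage III.1 — burden on applicant; standard: a preponderance (weight is at least 51).
    (i): 66 − 15 = 51 ≥ 51 [met]
    (j): 51 ≥ 51 [met]
  Stage III.1 is satisfied; the onus moves to the authority.
Stage III.2 — burden on authority; standard: clear and convincing evidence (weight is at least 76).
    (k): 79 − 2 = 77 ≥ 76 [met]
  The authority carries Stage III.2; the applicant now bears the burden.
Stage III.3 — burden on applicant; standard: a preponderance (weight is at least 51).
    (l): 68 − 17 = 51 ≥ 51 [met]
  Stage III.3 carried; the final stage is satisfied.
Every stage carried; the applicant prevails on this issue.
Per-issue: Issue I → applicant; Issue II → applicant; Issue III → applicant. The applicant must prevail on at least one issue; overall, the applicant prevails.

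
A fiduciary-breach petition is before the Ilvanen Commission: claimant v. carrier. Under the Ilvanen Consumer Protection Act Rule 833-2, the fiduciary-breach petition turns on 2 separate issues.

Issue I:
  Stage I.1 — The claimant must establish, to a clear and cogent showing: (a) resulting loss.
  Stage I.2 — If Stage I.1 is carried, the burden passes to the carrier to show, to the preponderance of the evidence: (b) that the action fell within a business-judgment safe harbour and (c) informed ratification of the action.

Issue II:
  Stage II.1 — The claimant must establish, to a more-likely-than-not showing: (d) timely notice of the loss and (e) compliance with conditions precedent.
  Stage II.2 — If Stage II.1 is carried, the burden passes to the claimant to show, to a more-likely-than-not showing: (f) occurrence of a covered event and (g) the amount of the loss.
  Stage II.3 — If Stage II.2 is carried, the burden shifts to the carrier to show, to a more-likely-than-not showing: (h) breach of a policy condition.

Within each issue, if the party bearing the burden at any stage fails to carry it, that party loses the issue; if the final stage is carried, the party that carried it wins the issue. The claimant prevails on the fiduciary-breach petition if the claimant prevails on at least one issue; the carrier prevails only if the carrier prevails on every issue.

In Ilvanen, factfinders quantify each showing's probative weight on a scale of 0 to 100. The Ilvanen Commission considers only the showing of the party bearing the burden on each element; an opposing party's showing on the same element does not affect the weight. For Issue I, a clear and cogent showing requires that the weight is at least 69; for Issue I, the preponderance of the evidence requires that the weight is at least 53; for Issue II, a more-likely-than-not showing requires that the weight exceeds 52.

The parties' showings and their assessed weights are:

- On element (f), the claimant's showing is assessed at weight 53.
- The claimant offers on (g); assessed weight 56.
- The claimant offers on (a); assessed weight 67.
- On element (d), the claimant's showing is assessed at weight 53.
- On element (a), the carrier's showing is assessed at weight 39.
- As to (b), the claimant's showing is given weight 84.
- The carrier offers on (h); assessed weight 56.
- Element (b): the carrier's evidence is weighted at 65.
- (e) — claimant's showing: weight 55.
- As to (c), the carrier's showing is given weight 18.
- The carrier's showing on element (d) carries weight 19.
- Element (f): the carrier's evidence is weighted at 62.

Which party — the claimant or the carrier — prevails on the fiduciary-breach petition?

— Issue I —
Stage I.1 (claimant, a clear and cogent showing, weight is at least 69): (a) 67 (carrier's 39 disregarded) < 69 — fails.
  Not every element is met, so the claimant fails to carry Stage I.1.
So the carrier prevails on this issue.
— Issue II —
Stage II.1 — burden on claimant; standard: a more-likely-than-not showing (weight exceeds 52).
    (d): 53 (carrier's 19 disregarded) > 52 [met]
    (e): 55 > 52 [met]
  Stage II.1 is satisfied; the claimant continues to bear the burden.
Stage II.2 — burden on claimant; standard: a more-likely-than-not showing (weight exceeds 52).
    (f): 53 (carrier's 62 disregarded) > 52 [met]
    (g): 56 > 52 [met]
  All elements met. The burden passes to the carrier.
Stage II.3 — burden on carrier; standard: a more-likely-than-not showing (weight exceeds 52).
    (h): 56 > 52 [met]
  Stage II.3 carried; the final stage is satisfied.
All stages carried — the carrier prevails on this issue.
Per-issue: Issue I → carrier; Issue II → carrier. The claimant must prevail on at least one issue; overall, the carrier prevails.

carrier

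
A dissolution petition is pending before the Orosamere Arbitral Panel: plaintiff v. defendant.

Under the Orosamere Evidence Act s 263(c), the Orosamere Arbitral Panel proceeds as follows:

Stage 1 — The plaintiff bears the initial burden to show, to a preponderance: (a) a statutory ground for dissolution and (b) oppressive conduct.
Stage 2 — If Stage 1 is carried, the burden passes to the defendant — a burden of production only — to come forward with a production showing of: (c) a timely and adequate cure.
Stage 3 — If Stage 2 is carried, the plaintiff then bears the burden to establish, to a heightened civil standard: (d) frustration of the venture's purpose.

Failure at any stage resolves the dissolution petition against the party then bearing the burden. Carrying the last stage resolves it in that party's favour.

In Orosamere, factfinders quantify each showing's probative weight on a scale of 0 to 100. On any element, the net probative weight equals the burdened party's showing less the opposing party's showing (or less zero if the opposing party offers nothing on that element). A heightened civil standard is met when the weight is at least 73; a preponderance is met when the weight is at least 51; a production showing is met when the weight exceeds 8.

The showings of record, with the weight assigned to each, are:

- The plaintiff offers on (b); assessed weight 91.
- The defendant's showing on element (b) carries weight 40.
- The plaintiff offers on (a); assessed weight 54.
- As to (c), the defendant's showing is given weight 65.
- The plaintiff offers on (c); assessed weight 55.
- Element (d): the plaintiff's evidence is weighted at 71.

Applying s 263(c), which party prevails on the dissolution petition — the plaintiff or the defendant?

defendant

Stage 1 (plaintiff, a preponderance, weight is at least 51): (a) 54 ≥ 51 — meets; (b) net 91−40=51 ≥ 51 — meets.
  The plaintiff carries Stage 1; the defendant now bears the burden.
Stage 2 (defendant, a production showing, weight exceeds 8): (c) net 65−55=10 > 8 — meets.
  Stage 2 is satisfied; the onus moves to the plaintiff.
Stage 3 (plaintiff, a heightened civil standard, weight is at least 73): (d) 71 < 73 — fails.
  Stage 3 not carried; the plaintiff fails its burden.
The analysis ends at Stage 3; the defendant prevails.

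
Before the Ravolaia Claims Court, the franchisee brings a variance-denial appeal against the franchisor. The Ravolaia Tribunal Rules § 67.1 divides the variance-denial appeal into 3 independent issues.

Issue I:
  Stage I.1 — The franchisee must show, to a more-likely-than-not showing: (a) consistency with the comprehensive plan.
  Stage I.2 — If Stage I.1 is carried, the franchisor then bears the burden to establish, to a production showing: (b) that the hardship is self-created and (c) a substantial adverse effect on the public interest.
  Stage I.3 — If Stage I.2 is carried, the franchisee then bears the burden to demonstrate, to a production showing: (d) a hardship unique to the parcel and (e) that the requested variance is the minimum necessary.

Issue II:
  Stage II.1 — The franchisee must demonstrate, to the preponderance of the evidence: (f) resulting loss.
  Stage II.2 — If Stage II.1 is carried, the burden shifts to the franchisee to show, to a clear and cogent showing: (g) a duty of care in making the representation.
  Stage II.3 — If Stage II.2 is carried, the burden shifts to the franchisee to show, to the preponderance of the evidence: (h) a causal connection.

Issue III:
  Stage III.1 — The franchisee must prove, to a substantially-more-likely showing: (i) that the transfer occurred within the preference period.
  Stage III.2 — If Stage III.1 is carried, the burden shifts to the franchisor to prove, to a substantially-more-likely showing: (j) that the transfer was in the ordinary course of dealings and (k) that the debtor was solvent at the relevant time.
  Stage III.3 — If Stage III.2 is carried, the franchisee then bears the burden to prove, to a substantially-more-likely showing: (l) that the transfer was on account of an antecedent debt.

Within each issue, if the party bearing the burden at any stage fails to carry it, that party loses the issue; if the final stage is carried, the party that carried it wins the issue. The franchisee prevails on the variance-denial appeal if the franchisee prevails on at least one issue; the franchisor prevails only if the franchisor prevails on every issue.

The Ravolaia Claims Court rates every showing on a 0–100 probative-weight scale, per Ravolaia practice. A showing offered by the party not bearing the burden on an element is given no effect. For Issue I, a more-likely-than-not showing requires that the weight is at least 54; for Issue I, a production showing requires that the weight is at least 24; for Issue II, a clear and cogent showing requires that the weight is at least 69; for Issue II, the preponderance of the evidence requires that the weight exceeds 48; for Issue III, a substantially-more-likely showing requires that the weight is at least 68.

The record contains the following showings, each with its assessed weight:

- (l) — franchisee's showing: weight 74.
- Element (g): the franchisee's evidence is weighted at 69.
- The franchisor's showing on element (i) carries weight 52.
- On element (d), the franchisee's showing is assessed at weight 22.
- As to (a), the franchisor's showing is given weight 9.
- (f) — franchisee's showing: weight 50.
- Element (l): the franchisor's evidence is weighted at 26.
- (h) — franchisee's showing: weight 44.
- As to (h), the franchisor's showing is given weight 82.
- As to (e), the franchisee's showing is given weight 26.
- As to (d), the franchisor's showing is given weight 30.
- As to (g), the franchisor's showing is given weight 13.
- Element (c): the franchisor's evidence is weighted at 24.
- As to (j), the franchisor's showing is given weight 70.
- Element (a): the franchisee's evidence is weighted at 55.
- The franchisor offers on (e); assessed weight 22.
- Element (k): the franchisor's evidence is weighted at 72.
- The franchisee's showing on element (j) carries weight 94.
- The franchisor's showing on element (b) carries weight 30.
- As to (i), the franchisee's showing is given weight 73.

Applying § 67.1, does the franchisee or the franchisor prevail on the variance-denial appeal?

— Issue I —
At Stage I.1 the franchisee must meet a more-likely-than-not showing (weight is at least 54): on (a) the weight is 55 (the franchisor's 9 is given no effect), ≥ 54, so (a) meets the standard.
  Stage I.1 is satisfied; the onus moves to the franchisor.
At Stage I.2 the franchisor must meet a production showing (weight is at least 24): on (b) the weight is 30, ≥ 24, so (b) meets the standard; on (c) the weight is 24, ≥ 24, so (c) meets the standard.
  All elements met. The burden passes to the franchisee.
At Stage I.3 the franchisee must meet a production showing (weight is at least 24): on (d) the weight is 22 (the franchisor's 30 is given no effect), < 24, so (d) does not meet the standard; on (e) the weight is 26 (the franchisor's 22 is given no effect), which does reach 24, so (e) meets the standard.
  The franchisee does not carry Stage I.3.
The analysis ends at Stage I.3; the franchisor prevails on this issue.
— Issue II —
At Stage II.1 the franchisee must meet the preponderance of the evidence (weight exceeds 48): on (f) the weight is 50, which does exceed 48, so (f) meets the standard.
  All elements met. The franchisee retains the burden for Stage II.2.
At Stage II.2 the franchisee must meet a clear and cogent showing (weight is at least 69): on (g) the weight is 69 (the franchisor's 13 is given no effect), which does reach 69, so (g) meets the standard.
  Stage II.2 carried; the burden remains with the franchisee.
At Stage II.3 the franchisee must meet the preponderance of the evidence (weight exceeds 48): on (h) the weight is 44 (the franchisor's 82 is given no effect), which does not exceed 48, so (h) does not meet the standard.
  The franchisee does not carry Stage II.3.
The franchisor prevails on this issue.
— Issue III —
Stage III.1 (franchisee, a substantially-more-likely showing, weight is at least 68): (i) 73 (franchisor's 52 disregarded) ≥ 68 — meets.
  The franchisee carries Stage III.1; the franchisor now bears the burden.
Stage III.2 (franchisor, a substantially-more-likely showing, weight is at least 68): (j) 70 (franchisee's 94 disregarded) ≥ 68 — meets; (k) 72 ≥ 68 — meets.
  The franchisor carries Stage III.2; the franchisee now bears the burden.
Stage III.3 (franchisee, a substantially-more-likely showing, weight is at least 68): (l) 74 (franchisor's 26 disregarded) ≥ 68 — meets.
  All elements met at the final stage.
Every stage carried; the franchisee prevails on this issue.
Per-issue: Issue I → franchisor; Issue II → franchisor; Issue III → franchisee. The franchisee must prevail on at least one issue; overall, the franchisee prevails.

franchisee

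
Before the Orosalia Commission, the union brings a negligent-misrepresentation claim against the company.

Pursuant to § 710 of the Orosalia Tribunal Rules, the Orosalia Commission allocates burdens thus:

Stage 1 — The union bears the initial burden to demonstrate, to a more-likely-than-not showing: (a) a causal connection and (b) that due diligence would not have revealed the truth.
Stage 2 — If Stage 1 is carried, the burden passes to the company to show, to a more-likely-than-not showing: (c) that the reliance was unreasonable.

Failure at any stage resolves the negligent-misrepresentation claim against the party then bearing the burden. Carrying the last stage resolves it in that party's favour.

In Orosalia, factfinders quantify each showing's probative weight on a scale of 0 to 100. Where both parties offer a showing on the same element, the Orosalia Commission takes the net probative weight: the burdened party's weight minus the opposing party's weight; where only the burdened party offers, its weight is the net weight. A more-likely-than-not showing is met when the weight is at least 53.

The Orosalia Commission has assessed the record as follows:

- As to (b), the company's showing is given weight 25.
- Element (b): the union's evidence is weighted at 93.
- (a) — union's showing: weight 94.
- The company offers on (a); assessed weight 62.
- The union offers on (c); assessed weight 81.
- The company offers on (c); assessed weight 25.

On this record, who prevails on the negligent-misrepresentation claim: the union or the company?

company

Stage 1 (union, a more-likely-than-not showing, weight is at least 53): (a) net 94−62=32 < 53 — fails; (b) net 93−25=68 ≥ 53 — meets.
  Not every element is met, so the union fails to carry Stage 1.
So the company prevails.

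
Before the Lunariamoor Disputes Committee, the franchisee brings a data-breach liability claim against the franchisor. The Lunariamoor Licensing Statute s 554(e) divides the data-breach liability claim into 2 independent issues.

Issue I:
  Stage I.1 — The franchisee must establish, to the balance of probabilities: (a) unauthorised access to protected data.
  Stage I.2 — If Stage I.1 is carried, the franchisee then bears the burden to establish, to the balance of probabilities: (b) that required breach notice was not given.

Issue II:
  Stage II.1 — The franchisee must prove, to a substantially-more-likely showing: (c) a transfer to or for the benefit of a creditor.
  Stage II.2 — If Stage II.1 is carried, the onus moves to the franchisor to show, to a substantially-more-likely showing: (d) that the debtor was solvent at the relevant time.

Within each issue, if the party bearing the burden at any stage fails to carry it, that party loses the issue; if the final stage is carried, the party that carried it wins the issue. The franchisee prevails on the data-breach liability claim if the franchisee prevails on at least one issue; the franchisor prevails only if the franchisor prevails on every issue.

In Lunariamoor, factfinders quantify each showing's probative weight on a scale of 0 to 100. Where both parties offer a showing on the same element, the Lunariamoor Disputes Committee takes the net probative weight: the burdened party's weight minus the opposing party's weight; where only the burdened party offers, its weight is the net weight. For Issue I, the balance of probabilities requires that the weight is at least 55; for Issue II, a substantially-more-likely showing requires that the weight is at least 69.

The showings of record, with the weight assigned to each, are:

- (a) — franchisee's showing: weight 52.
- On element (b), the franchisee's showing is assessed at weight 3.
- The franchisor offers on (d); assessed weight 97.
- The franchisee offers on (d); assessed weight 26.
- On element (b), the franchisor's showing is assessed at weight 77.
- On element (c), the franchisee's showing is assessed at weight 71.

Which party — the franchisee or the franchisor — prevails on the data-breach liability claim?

— Issue I —
Stage I.1 (franchisee, the balance of probabilities, weight is at least 55): (a) 52 < 55 — fails.
  The franchisee does not carry Stage I.1.
The analysis ends at Stage I.1; the franchisor prevails on this issue.
— Issue II —
Stage II.1 — burden on franchisee; standard: a substantially-more-likely showing (weight is at least 69).
    (c): 71 ≥ 69 [met]
  Stage II.1 is satisfied; the onus moves to the franchisor.
Stage II.2 — burden on franchisor; standard: a substantially-more-likely showing (weight is at least 69).
    (d): 97 − 26 = 71 ≥ 69 [met]
  Stage II.2 carried; the final stage is satisfied.
All stages carried — the franchisor prevails on this issue.
Per-issue: Issue I → franchisor; Issue II → franchisor. The franchisee must prevail on at least one issue; overall, the franchisor prevails.

franchisor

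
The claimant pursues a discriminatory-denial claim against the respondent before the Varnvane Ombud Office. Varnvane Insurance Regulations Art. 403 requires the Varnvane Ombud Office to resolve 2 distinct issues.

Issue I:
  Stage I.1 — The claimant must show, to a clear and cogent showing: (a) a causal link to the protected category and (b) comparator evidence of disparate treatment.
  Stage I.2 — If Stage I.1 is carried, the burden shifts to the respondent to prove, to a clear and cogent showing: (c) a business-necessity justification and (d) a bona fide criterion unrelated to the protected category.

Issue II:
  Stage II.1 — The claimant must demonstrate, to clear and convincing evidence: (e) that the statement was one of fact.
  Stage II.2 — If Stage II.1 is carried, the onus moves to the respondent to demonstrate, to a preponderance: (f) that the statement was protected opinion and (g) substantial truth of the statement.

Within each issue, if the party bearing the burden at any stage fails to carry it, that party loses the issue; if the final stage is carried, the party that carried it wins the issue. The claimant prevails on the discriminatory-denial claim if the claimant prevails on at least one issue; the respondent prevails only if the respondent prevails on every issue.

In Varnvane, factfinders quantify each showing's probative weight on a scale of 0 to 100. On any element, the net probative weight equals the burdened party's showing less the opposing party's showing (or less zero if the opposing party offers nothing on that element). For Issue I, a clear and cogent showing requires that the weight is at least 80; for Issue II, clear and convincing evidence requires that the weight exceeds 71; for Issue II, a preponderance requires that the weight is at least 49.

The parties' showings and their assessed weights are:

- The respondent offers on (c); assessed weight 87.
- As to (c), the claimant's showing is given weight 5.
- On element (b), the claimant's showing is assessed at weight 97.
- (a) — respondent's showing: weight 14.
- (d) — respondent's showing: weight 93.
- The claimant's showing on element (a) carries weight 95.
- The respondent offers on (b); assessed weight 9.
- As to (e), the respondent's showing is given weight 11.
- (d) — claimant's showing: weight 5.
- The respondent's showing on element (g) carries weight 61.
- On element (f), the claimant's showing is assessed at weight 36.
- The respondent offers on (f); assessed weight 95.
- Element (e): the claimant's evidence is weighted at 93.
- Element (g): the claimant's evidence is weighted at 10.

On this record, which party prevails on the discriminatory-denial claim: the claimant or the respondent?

respondent

— Issue I —
At Stage I.1 the claimant must meet a clear and cogent showing (weight is at least 80): on (a) the weight is 95 less the opposing 14 gives net 81, which does reach 80, so (a) meets the standard; on (b) the weight is 97 less the opposing 9 gives net 88, ≥ 80, so (b) meets the standard.
  The claimant carries Stage I.1; the respondent now bears the burden.
At Stage I.2 the respondent must meet a clear and cogent showing (weight is at least 80): on (c) the weight is 87 less the opposing 5 gives net 82, ≥ 80, so (c) meets the standard; on (d) the weight is 93 less the opposing 5 gives net 88, ≥ 80, so (d) meets the standard.
  All elements met at the final stage.
Every stage carried; the respondent prevails on this issue.
— Issue II —
Stage II.1 (claimant, clear and convincing evidence, weight exceeds 71): (e) net 93−11=82 > 71 — meets.
  All elements met. The burden passes to the respondent.
Stage II.2 (respondent, a preponderance, weight is at least 49): (f) net 95−36=59 ≥ 49 — meets; (g) net 61−10=51 ≥ 49 — meets.
  The respondent carries the last stage.
Every stage carried; the respondent prevails on this issue.
Per-issue: Issue I → respondent; Issue II → respondent. The claimant must prevail on at least one issue; overall, the respondent prevails.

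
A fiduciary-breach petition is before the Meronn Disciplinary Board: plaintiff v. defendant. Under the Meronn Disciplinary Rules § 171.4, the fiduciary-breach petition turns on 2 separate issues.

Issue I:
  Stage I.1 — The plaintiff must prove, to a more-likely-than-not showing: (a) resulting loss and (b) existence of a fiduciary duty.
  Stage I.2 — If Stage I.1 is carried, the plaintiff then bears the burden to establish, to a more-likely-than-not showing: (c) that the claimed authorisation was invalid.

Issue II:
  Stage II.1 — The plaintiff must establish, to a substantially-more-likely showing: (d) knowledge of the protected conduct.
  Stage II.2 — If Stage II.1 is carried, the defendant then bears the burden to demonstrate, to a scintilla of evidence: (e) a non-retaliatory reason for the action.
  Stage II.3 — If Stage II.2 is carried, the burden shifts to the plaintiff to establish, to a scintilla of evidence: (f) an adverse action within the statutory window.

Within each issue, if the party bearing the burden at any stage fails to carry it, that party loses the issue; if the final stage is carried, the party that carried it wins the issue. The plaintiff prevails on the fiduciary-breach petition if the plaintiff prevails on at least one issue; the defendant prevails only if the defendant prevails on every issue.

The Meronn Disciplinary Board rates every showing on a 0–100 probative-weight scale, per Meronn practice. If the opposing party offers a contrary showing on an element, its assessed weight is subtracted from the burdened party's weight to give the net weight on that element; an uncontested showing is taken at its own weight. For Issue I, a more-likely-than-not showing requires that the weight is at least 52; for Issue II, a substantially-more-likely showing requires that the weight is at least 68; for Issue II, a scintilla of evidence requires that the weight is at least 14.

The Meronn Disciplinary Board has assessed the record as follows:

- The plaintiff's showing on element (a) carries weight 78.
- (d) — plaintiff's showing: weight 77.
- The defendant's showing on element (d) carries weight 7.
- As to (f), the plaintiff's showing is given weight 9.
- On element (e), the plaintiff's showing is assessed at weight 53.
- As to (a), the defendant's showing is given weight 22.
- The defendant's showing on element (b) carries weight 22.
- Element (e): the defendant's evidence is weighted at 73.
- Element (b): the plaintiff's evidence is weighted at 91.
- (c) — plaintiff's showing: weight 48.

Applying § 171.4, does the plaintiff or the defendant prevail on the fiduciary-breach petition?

— Issue I —
At Stage I.1 the plaintiff must meet a more-likely-than-not showing (weight is at least 52): on (a) the weight is 78 less the opposing 22 gives net 56, ≥ 52, so (a) meets the standard; on (b) the weight is 91 less the opposing 22 gives net 69, ≥ 52, so (b) meets the standard.
  All elements met. The plaintiff retains the burden for Stage I.2.
At Stage I.2 the plaintiff must meet a more-likely-than-not showing (weight is at least 52): on (c) the weight is 48, which does not reach 52, so (c) does not meet the standard.
  Not every element is met, so the plaintiff fails to carry Stage I.2.
The defendant prevails on this issue.
— Issue II —
At Stage II.1 the plaintiff must meet a substantially-more-likely showing (weight is at least 68): on (d) the weight is 77 less the opposing 7 gives net 70, which does reach 68, so (d) meets the standard.
  All elements met. The burden passes to the defendant.
At Stage II.2 the defendant must meet a scintilla of evidence (weight is at least 14): on (e) the weight is 73 less the opposing 53 gives net 20, which does reach 14, so (e) meets the standard.
  Stage II.2 carried; the burden shifts to the plaintiff.
At Stage II.3 the plaintiff must meet a scintilla of evidence (weight is at least 14): on (f) the weight is 9, < 14, so (f) does not meet the standard.
  The plaintiff does not carry Stage II.3.
The analysis ends at Stage II.3; the defendant prevails on this issue.
Per-issue: Issue I → defendant; Issue II → defendant. The plaintiff must prevail on at least one issue; overall, the defendant prevails.

defendant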